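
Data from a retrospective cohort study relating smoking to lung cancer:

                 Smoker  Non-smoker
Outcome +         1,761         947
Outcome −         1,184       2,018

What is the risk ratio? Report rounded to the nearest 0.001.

Reading the table with exposure as columns: a = 1761 (Smoker, case), b = 1184 (Smoker, non-case), c = 947 (Non-smoker, case), d = 2018.
Risk in exposed = 1761/2945 = 0.59796; risk in unexposed = 947/2965 = 0.31939.
RR = 0.59796 / 0.31939 = 1.87219
The risk among the exposed is 1.87 times that among the unexposed.

1.872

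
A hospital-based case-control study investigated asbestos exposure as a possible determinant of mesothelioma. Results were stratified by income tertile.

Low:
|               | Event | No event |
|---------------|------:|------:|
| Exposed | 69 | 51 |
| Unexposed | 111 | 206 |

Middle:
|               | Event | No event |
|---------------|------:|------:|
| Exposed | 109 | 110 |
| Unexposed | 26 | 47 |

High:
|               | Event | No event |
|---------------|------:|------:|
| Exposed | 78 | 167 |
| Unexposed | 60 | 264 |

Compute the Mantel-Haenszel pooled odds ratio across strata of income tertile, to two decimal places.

OR_MH = Σ(aᵢdᵢ/nᵢ) / Σ(bᵢcᵢ/nᵢ), where nᵢ is the stratum total.
Stratum 1 (Low): n = 437; a·d/n = 69·206/437 = 32.5263; b·c/n = 51·111/437 = 12.9542
Stratum 2 (Middle): n = 292; a·d/n = 109·47/292 = 17.5445; b·c/n = 110·26/292 = 9.7945
Stratum 3 (High): n = 569; a·d/n = 78·264/569 = 36.1898; b·c/n = 167·60/569 = 17.6098
OR_MH = (32.5263 + 17.5445 + 36.1898) / (12.9542 + 9.7945 + 17.6098) = 86.2606 / 40.3586 = 2.13735

2.14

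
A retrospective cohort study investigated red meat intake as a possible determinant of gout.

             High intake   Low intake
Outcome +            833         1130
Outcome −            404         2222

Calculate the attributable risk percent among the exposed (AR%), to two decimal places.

Reading the table with exposure as columns: a = 833 (High intake, case), b = 404 (High intake, non-case), c = 1130 (Low intake, case), d = 2222.
Risk in exposed = 833/1237 = 0.67340; risk in unexposed = 1130/3352 = 0.33711.
RR = 0.67340/0.33711 = 1.99756
AR% = (RR − 1)/RR × 100 = (1.99756 − 1)/1.99756 × 100 = 49.9390%

49.94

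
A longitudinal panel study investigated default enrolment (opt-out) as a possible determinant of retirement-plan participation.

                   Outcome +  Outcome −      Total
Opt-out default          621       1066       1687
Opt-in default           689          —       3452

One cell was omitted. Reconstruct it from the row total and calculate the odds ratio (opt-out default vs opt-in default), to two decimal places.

2.34

The missing cell is in the unexposed row: 3452 − 689 = 2763.
So a = 621, b = 1066, c = 689, d = 2763.
OR = (a·d)/(b·c) = (621 × 2763) / (1066 × 689) = 1715823 / 734474 = 2.33612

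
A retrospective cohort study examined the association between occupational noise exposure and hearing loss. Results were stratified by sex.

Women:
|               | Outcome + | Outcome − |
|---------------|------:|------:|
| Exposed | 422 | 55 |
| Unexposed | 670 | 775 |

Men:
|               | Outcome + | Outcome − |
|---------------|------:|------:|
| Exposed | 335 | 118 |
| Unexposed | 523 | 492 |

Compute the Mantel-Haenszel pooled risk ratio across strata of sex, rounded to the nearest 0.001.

RR_MH = Σ(aᵢ·n₀ᵢ/nᵢ) / Σ(cᵢ·n₁ᵢ/nᵢ), with n₁ᵢ = aᵢ+bᵢ (exposed), n₀ᵢ = cᵢ+dᵢ (unexposed), nᵢ = n₁ᵢ+n₀ᵢ.
Stratum 1 (Women): n₁ = 477, n₀ = 1445, n = 1922; a·n₀/n = 422·1445/1922 = 317.2685; c·n₁/n = 670·477/1922 = 166.2799
Stratum 2 (Men): n₁ = 453, n₀ = 1015, n = 1468; a·n₀/n = 335·1015/1468 = 231.6247; c·n₁/n = 523·453/1468 = 161.3890
RR_MH = (317.2685 + 231.6247) / (166.2799 + 161.3890) = 548.8931 / 327.6689 = 1.67515

1.675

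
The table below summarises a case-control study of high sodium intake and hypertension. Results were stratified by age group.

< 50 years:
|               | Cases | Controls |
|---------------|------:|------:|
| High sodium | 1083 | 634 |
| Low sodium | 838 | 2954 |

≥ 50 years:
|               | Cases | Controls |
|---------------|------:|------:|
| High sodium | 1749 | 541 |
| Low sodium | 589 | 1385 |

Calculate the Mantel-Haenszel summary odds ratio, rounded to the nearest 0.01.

6.71

OR_MH = Σ(aᵢdᵢ/nᵢ) / Σ(bᵢcᵢ/nᵢ), where nᵢ is the stratum total.
Stratum 1 (< 50 years): n = 5509; a·d/n = 1083·2954/5509 = 580.7192; b·c/n = 634·838/5509 = 96.4407
Stratum 2 (≥ 50 years): n = 4264; a·d/n = 1749·1385/4264 = 568.0969; b·c/n = 541·589/4264 = 74.7301
OR_MH = (580.7192 + 568.0969) / (96.4407 + 74.7301) = 1148.8160 / 171.1708 = 6.71152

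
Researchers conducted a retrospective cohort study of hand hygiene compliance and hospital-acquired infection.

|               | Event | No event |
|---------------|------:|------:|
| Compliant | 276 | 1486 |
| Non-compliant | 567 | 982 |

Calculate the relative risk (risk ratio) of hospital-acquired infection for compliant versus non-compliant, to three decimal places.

0.428

Cells: a = 276, b = 1486, c = 567, d = 982.
Risk in exposed = 276/1762 = 0.15664; risk in unexposed = 567/1549 = 0.36604.
RR = 0.15664 / 0.36604 = 0.42793
The risk is 57% lower among the exposed than among the unexposed.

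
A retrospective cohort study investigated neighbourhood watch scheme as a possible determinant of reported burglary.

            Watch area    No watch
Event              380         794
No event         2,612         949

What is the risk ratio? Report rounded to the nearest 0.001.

Reading the table with exposure as columns: a = 380 (Watch area, case), b = 2612 (Watch area, non-case), c = 794 (No watch, case), d = 949.
Risk in exposed = 380/2992 = 0.12701; risk in unexposed = 794/1743 = 0.45554.
RR = 0.12701 / 0.45554 = 0.27880
The risk is 72% lower among the exposed than among the unexposed.

0.279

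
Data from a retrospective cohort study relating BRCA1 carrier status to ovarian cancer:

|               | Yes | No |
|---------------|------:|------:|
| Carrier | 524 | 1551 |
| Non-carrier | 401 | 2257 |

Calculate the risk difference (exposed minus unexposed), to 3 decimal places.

Cells: a = 524, b = 1551, c = 401, d = 2257.
Risk in exposed = 524/2075 = 0.252530; risk in unexposed = 401/2658 = 0.150865.
Risk difference = 0.252530 − 0.150865 = 0.101665

0.102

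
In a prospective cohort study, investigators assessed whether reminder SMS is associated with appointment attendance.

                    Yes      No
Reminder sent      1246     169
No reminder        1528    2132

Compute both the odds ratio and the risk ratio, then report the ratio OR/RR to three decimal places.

Cells: a = 1246, b = 169, c = 1528, d = 2132.
OR = (1246·2132)/(169·1528) = 2656472/258232 = 10.28715
Risk in exposed = 1246/1415 = 0.88057; risk in unexposed = 1528/3660 = 0.41749; RR = 2.10921
OR/RR = 10.28715 / 2.10921 = 4.87726
The outcome is not rare, so the OR lies further from 1 than the RR.

4.877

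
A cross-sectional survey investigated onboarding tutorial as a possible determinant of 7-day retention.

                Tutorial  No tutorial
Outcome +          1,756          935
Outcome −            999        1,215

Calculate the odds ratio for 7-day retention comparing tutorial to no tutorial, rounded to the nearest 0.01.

Reading the table with exposure as columns: a = 1756 (Tutorial, case), b = 999 (Tutorial, non-case), c = 935 (No tutorial, case), d = 1215.
OR = (a·d)/(b·c) = (1756 × 1215) / (999 × 935) = 2133540 / 934065 = 2.28415
The odds of 7-day retention are about 2.28 times as high in the tutorial group.

2.28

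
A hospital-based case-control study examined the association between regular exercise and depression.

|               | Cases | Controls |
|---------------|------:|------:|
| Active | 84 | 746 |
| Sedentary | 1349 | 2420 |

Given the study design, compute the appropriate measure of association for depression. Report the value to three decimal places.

Cells: a = 84, b = 746, c = 1349, d = 2420.
This is a hospital-based case-control study: participants were sampled on outcome status, so risks in the source population cannot be estimated directly — relative risk is not valid here. The odds ratio is the appropriate measure.
OR = (a·d)/(b·c) = (84 × 2420) / (746 × 1349) = 203280 / 1006354 = 0.20200

0.202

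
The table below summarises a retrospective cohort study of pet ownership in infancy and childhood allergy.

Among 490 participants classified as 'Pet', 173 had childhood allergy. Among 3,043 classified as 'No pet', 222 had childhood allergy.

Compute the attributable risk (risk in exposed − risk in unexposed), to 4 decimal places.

0.2801

From the description: a = 173, b = 317, c = 222, d = 2821.
Risk in exposed = 173/490 = 0.353061; risk in unexposed = 222/3043 = 0.072954.
Risk difference = 0.353061 − 0.072954 = 0.280107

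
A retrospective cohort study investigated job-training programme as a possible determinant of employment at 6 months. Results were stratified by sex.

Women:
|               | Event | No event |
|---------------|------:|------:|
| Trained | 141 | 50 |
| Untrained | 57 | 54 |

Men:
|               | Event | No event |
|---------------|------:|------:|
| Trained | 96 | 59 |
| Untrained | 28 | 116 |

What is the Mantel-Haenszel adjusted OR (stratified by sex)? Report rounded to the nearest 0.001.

4.174

OR_MH = Σ(aᵢdᵢ/nᵢ) / Σ(bᵢcᵢ/nᵢ), where nᵢ is the stratum total.
Stratum 1 (Women): n = 302; a·d/n = 141·54/302 = 25.2119; b·c/n = 50·57/302 = 9.4371
Stratum 2 (Men): n = 299; a·d/n = 96·116/299 = 37.2441; b·c/n = 59·28/299 = 5.5251
OR_MH = (25.2119 + 37.2441) / (9.4371 + 5.5251) = 62.4561 / 14.9622 = 4.17427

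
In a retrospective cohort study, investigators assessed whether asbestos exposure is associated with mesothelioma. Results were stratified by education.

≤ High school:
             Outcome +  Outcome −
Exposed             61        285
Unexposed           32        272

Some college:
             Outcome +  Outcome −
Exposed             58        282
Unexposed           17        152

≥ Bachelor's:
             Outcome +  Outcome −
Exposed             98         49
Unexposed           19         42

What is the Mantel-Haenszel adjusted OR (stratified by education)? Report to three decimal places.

OR_MH = Σ(aᵢdᵢ/nᵢ) / Σ(bᵢcᵢ/nᵢ), where nᵢ is the stratum total.
Stratum 1 (≤ High school): n = 650; a·d/n = 61·272/650 = 25.5262; b·c/n = 285·32/650 = 14.0308
Stratum 2 (Some college): n = 509; a·d/n = 58·152/509 = 17.3202; b·c/n = 282·17/509 = 9.4185
Stratum 3 (≥ Bachelor's): n = 208; a·d/n = 98·42/208 = 19.7885; b·c/n = 49·19/208 = 4.4760
OR_MH = (25.5262 + 17.3202 + 19.7885) / (14.0308 + 9.4185 + 4.4760) = 62.6349 / 27.9252 = 2.24295

2.243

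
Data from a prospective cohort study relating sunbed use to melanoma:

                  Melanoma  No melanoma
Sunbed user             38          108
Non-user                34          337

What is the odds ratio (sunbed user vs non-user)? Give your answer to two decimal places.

3.49

Cells: a = 38, b = 108, c = 34, d = 337.
OR = (a·d)/(b·c) = (38 × 337) / (108 × 34) = 12806 / 3672 = 3.48747
The odds of melanoma are about 3.49 times as high in the sunbed user group.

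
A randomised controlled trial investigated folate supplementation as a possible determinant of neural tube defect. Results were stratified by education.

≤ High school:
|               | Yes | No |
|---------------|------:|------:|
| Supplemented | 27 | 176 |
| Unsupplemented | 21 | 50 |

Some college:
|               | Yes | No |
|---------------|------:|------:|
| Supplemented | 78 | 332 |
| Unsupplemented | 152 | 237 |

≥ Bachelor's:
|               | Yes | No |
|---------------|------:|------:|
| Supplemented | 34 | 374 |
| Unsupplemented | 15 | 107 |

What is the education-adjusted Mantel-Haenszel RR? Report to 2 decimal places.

0.50

RR_MH = Σ(aᵢ·n₀ᵢ/nᵢ) / Σ(cᵢ·n₁ᵢ/nᵢ), with n₁ᵢ = aᵢ+bᵢ (exposed), n₀ᵢ = cᵢ+dᵢ (unexposed), nᵢ = n₁ᵢ+n₀ᵢ.
Stratum 1 (≤ High school): n₁ = 203, n₀ = 71, n = 274; a·n₀/n = 27·71/274 = 6.9964; c·n₁/n = 21·203/274 = 15.5584
Stratum 2 (Some college): n₁ = 410, n₀ = 389, n = 799; a·n₀/n = 78·389/799 = 37.9750; c·n₁/n = 152·410/799 = 77.9975
Stratum 3 (≥ Bachelor's): n₁ = 408, n₀ = 122, n = 530; a·n₀/n = 34·122/530 = 7.8264; c·n₁/n = 15·408/530 = 11.5472
RR_MH = (6.9964 + 37.9750 + 7.8264) / (15.5584 + 77.9975 + 11.5472) = 52.7977 / 105.1031 = 0.50234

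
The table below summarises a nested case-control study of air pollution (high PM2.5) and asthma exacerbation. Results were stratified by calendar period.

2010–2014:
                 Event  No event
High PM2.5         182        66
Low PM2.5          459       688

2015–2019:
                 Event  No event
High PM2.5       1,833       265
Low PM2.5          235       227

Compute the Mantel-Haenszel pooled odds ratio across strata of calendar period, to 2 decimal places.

5.48

OR_MH = Σ(aᵢdᵢ/nᵢ) / Σ(bᵢcᵢ/nᵢ), where nᵢ is the stratum total.
Stratum 1 (2010–2014): n = 1395; a·d/n = 182·688/1395 = 89.7606; b·c/n = 66·459/1395 = 21.7161
Stratum 2 (2015–2019): n = 2560; a·d/n = 1833·227/2560 = 162.5355; b·c/n = 265·235/2560 = 24.3262
OR_MH = (89.7606 + 162.5355) / (21.7161 + 24.3262) = 252.2961 / 46.0423 = 5.47966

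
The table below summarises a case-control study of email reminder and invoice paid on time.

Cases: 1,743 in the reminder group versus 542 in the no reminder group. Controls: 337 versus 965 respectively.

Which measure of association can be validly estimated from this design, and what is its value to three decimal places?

From the description: a = 1743, b = 337, c = 542, d = 965.
This is a case-control study: participants were sampled on outcome status, so risks in the source population cannot be estimated directly — relative risk is not valid here. The odds ratio is the appropriate measure.
OR = (a·d)/(b·c) = (1743 × 965) / (337 × 542) = 1681995 / 182654 = 9.20864

9.209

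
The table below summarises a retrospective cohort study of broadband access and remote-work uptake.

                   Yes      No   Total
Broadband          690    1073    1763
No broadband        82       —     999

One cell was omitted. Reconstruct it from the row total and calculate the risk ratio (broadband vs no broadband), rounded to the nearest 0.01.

The missing cell is in the unexposed row: 999 − 82 = 917.
So a = 690, b = 1073, c = 82, d = 917.
RR = [a/(a+b)] / [c/(c+d)] = (690/1763) / (82/999) = 0.39138/0.08208 = 4.76813

4.77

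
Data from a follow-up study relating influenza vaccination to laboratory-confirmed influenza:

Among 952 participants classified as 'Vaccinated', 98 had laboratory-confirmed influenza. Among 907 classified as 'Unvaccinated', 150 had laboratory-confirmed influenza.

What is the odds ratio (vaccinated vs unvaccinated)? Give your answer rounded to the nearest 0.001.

From the description: a = 98, b = 854, c = 150, d = 757.
OR = (a·d)/(b·c) = (98 × 757) / (854 × 150) = 74186 / 128100 = 0.57913
Exposure is associated with lower odds of laboratory-confirmed influenza (OR = 0.58 < 1).

0.579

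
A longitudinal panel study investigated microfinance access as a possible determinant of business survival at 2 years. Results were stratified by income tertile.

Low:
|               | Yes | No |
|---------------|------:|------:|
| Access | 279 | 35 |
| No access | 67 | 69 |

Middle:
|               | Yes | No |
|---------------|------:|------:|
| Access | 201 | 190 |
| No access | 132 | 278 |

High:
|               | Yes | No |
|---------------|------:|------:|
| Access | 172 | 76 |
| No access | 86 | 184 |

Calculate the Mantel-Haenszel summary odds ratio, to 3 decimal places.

OR_MH = Σ(aᵢdᵢ/nᵢ) / Σ(bᵢcᵢ/nᵢ), where nᵢ is the stratum total.
Stratum 1 (Low): n = 450; a·d/n = 279·69/450 = 42.7800; b·c/n = 35·67/450 = 5.2111
Stratum 2 (Middle): n = 801; a·d/n = 201·278/801 = 69.7603; b·c/n = 190·132/801 = 31.3109
Stratum 3 (High): n = 518; a·d/n = 172·184/518 = 61.0965; b·c/n = 76·86/518 = 12.6178
OR_MH = (42.7800 + 69.7603 + 61.0965) / (5.2111 + 31.3109 + 12.6178) = 173.6368 / 49.1397 = 3.53353

3.534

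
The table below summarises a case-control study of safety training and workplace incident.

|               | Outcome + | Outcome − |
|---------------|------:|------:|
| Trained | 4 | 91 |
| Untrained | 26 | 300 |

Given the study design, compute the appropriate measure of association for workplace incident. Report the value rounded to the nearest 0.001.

Cells: a = 4, b = 91, c = 26, d = 300.
This is a case-control study: participants were sampled on outcome status, so risks in the source population cannot be estimated directly — relative risk is not valid here. The odds ratio is the appropriate measure.
OR = (a·d)/(b·c) = (4 × 300) / (91 × 26) = 1200 / 2366 = 0.50719

0.507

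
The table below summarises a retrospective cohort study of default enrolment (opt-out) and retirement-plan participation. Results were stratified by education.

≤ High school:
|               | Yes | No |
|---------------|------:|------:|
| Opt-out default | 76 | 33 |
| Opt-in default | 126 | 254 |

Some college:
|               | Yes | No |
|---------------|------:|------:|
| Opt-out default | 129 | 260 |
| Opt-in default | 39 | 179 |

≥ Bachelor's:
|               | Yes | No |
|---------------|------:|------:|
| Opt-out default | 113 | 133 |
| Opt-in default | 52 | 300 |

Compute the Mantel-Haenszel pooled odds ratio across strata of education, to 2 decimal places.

OR_MH = Σ(aᵢdᵢ/nᵢ) / Σ(bᵢcᵢ/nᵢ), where nᵢ is the stratum total.
Stratum 1 (≤ High school): n = 489; a·d/n = 76·254/489 = 39.4765; b·c/n = 33·126/489 = 8.5031
Stratum 2 (Some college): n = 607; a·d/n = 129·179/607 = 38.0412; b·c/n = 260·39/607 = 16.7051
Stratum 3 (≥ Bachelor's): n = 598; a·d/n = 113·300/598 = 56.6890; b·c/n = 133·52/598 = 11.5652
OR_MH = (39.4765 + 38.0412 + 56.6890) / (8.5031 + 16.7051 + 11.5652) = 134.2066 / 36.7734 = 3.64956

3.65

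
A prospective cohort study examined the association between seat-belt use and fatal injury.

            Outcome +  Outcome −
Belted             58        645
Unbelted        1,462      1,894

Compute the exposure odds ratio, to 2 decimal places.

0.12

Cells: a = 58, b = 645, c = 1462, d = 1894.
OR = (a·d)/(b·c) = (58 × 1894) / (645 × 1462) = 109852 / 942990 = 0.11649
Exposure is associated with lower odds of fatal injury (OR = 0.12 < 1).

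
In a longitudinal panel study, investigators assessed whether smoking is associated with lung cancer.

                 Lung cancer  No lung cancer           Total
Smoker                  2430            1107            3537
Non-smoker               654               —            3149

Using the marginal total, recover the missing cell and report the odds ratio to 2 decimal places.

8.37

The missing cell is in the unexposed row: 3149 − 654 = 2495.
So a = 2430, b = 1107, c = 654, d = 2495.
OR = (a·d)/(b·c) = (2430 × 2495) / (1107 × 654) = 6062850 / 723978 = 8.37436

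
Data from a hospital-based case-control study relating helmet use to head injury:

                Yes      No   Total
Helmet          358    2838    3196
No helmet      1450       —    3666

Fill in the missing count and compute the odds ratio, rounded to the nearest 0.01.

The missing cell is in the unexposed row: 3666 − 1450 = 2216.
So a = 358, b = 2838, c = 1450, d = 2216.
OR = (a·d)/(b·c) = (358 × 2216) / (2838 × 1450) = 793328 / 4115100 = 0.19278

0.19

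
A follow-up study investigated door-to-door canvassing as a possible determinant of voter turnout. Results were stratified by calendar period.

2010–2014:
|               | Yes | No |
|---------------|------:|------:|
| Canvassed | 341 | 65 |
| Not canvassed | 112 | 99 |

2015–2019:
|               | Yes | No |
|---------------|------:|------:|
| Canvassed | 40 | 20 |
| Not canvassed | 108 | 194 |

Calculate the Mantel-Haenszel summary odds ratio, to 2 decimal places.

4.29

OR_MH = Σ(aᵢdᵢ/nᵢ) / Σ(bᵢcᵢ/nᵢ), where nᵢ is the stratum total.
Stratum 1 (2010–2014): n = 617; a·d/n = 341·99/617 = 54.7147; b·c/n = 65·112/617 = 11.7990
Stratum 2 (2015–2019): n = 362; a·d/n = 40·194/362 = 21.4365; b·c/n = 20·108/362 = 5.9669
OR_MH = (54.7147 + 21.4365) / (11.7990 + 5.9669) = 76.1512 / 17.7659 = 4.28637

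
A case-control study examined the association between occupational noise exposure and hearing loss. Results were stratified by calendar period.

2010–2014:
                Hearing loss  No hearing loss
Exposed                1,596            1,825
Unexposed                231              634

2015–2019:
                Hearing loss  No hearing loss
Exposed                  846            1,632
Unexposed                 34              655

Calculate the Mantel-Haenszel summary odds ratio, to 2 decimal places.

OR_MH = Σ(aᵢdᵢ/nᵢ) / Σ(bᵢcᵢ/nᵢ), where nᵢ is the stratum total.
Stratum 1 (2010–2014): n = 4286; a·d/n = 1596·634/4286 = 236.0859; b·c/n = 1825·231/4286 = 98.3609
Stratum 2 (2015–2019): n = 3167; a·d/n = 846·655/3167 = 174.9700; b·c/n = 1632·34/3167 = 17.5207
OR_MH = (236.0859 + 174.9700) / (98.3609 + 17.5207) = 411.0559 / 115.8816 = 3.54720

3.55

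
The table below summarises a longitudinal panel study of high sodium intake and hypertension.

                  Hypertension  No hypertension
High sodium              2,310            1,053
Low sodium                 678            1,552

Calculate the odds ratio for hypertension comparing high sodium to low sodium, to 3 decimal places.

5.022

Cells: a = 2310, b = 1053, c = 678, d = 1552.
OR = (a·d)/(b·c) = (2310 × 1552) / (1053 × 678) = 3585120 / 713934 = 5.02164
The odds of hypertension are about 5.02 times as high in the high sodium group.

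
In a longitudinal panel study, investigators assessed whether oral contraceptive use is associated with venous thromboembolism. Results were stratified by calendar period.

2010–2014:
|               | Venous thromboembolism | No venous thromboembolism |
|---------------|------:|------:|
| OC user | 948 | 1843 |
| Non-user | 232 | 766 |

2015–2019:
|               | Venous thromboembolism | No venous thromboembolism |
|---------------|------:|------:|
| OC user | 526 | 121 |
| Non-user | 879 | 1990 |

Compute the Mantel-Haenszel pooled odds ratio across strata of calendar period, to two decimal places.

3.42

OR_MH = Σ(aᵢdᵢ/nᵢ) / Σ(bᵢcᵢ/nᵢ), where nᵢ is the stratum total.
Stratum 1 (2010–2014): n = 3789; a·d/n = 948·766/3789 = 191.6516; b·c/n = 1843·232/3789 = 112.8467
Stratum 2 (2015–2019): n = 3516; a·d/n = 526·1990/3516 = 297.7076; b·c/n = 121·879/3516 = 30.2500
OR_MH = (191.6516 + 297.7076) / (112.8467 + 30.2500) = 489.3592 / 143.0967 = 3.41978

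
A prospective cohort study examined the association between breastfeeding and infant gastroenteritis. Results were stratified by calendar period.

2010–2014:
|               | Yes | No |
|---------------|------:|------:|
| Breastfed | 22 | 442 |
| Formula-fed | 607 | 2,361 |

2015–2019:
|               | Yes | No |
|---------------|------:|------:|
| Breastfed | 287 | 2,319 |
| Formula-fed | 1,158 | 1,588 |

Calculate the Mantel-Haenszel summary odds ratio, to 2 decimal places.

0.17

OR_MH = Σ(aᵢdᵢ/nᵢ) / Σ(bᵢcᵢ/nᵢ), where nᵢ is the stratum total.
Stratum 1 (2010–2014): n = 3432; a·d/n = 22·2361/3432 = 15.1346; b·c/n = 442·607/3432 = 78.1742
Stratum 2 (2015–2019): n = 5352; a·d/n = 287·1588/5352 = 85.1562; b·c/n = 2319·1158/5352 = 501.7567
OR_MH = (15.1346 + 85.1562) / (78.1742 + 501.7567) = 100.2908 / 579.9310 = 0.17294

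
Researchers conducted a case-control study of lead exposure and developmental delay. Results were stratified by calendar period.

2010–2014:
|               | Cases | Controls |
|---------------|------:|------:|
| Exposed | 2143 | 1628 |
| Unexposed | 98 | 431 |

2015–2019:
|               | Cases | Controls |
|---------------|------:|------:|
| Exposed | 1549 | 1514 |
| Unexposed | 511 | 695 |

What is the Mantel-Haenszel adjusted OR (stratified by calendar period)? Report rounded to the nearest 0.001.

2.139

OR_MH = Σ(aᵢdᵢ/nᵢ) / Σ(bᵢcᵢ/nᵢ), where nᵢ is the stratum total.
Stratum 1 (2010–2014): n = 4300; a·d/n = 2143·431/4300 = 214.7984; b·c/n = 1628·98/4300 = 37.1033
Stratum 2 (2015–2019): n = 4269; a·d/n = 1549·695/4269 = 252.1797; b·c/n = 1514·511/4269 = 181.2260
OR_MH = (214.7984 + 252.1797) / (37.1033 + 181.2260) = 466.9780 / 218.3293 = 2.13887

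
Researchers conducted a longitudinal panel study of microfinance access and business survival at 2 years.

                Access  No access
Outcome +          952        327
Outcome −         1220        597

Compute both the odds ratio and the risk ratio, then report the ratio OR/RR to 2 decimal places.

Reading the table with exposure as columns: a = 952 (Access, case), b = 1220 (Access, non-case), c = 327 (No access, case), d = 597.
OR = (952·597)/(1220·327) = 568344/398940 = 1.42464
Risk in exposed = 952/2172 = 0.43831; risk in unexposed = 327/924 = 0.35390; RR = 1.23852
OR/RR = 1.42464 / 1.23852 = 1.15028
The outcome is not rare, so the OR lies further from 1 than the RR.

1.15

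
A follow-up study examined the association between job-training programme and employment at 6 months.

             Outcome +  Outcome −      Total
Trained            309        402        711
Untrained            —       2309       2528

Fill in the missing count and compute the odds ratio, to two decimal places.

The missing cell is in the unexposed row: 2528 − 2309 = 219.
So a = 309, b = 402, c = 219, d = 2309.
OR = (a·d)/(b·c) = (309 × 2309) / (402 × 219) = 713481 / 88038 = 8.10424

8.10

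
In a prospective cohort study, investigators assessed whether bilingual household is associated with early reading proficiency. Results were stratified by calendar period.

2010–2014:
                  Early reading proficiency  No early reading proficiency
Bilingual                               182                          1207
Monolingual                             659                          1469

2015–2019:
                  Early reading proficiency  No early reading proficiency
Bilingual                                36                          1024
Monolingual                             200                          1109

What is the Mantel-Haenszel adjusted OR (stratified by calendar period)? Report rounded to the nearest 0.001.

0.297

OR_MH = Σ(aᵢdᵢ/nᵢ) / Σ(bᵢcᵢ/nᵢ), where nᵢ is the stratum total.
Stratum 1 (2010–2014): n = 3517; a·d/n = 182·1469/3517 = 76.0188; b·c/n = 1207·659/3517 = 226.1624
Stratum 2 (2015–2019): n = 2369; a·d/n = 36·1109/2369 = 16.8527; b·c/n = 1024·200/2369 = 86.4500
OR_MH = (76.0188 + 16.8527) / (226.1624 + 86.4500) = 92.8714 / 312.6123 = 0.29708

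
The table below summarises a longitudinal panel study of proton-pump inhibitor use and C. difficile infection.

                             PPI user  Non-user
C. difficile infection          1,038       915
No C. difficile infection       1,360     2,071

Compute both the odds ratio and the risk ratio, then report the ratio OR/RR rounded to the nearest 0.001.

Reading the table with exposure as columns: a = 1038 (PPI user, case), b = 1360 (PPI user, non-case), c = 915 (Non-user, case), d = 2071.
OR = (1038·2071)/(1360·915) = 2149698/1244400 = 1.72750
Risk in exposed = 1038/2398 = 0.43286; risk in unexposed = 915/2986 = 0.30643; RR = 1.41259
OR/RR = 1.72750 / 1.41259 = 1.22293
The outcome is not rare, so the OR lies further from 1 than the RR.

1.223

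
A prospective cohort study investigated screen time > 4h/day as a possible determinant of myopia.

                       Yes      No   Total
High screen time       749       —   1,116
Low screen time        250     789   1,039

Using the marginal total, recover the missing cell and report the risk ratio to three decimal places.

2.789

The missing cell is in the exposed row: 1116 − 749 = 367.
So a = 749, b = 367, c = 250, d = 789.
RR = [a/(a+b)] / [c/(c+d)] = (749/1116) / (250/1039) = 0.67115/0.24062 = 2.78929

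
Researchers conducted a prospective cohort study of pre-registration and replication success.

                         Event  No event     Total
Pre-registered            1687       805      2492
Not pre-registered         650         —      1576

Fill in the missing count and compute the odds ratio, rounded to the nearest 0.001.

2.985

The missing cell is in the unexposed row: 1576 − 650 = 926.
So a = 1687, b = 805, c = 650, d = 926.
OR = (a·d)/(b·c) = (1687 × 926) / (805 × 650) = 1562162 / 523250 = 2.98550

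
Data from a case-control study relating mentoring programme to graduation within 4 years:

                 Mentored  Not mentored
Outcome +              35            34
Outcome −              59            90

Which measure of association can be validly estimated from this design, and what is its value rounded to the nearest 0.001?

Reading the table with exposure as columns: a = 35 (Mentored, case), b = 59 (Mentored, non-case), c = 34 (Not mentored, case), d = 90.
This is a case-control study: participants were sampled on outcome status, so risks in the source population cannot be estimated directly — relative risk is not valid here. The odds ratio is the appropriate measure.
OR = (a·d)/(b·c) = (35 × 90) / (59 × 34) = 3150 / 2006 = 1.57029

1.570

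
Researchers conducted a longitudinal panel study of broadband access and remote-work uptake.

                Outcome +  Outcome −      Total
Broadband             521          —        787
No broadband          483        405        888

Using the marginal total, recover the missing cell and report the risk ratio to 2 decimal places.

1.22

The missing cell is in the exposed row: 787 − 521 = 266.
So a = 521, b = 266, c = 483, d = 405.
RR = [a/(a+b)] / [c/(c+d)] = (521/787) / (483/888) = 0.66201/0.54392 = 1.21711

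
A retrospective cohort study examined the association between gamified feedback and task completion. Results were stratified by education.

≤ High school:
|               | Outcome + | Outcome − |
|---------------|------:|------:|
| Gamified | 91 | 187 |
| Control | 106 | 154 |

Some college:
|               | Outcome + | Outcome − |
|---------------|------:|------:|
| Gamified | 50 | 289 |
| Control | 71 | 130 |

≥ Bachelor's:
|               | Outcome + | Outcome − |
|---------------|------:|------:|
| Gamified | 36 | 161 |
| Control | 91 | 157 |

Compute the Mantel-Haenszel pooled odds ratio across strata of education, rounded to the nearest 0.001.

OR_MH = Σ(aᵢdᵢ/nᵢ) / Σ(bᵢcᵢ/nᵢ), where nᵢ is the stratum total.
Stratum 1 (≤ High school): n = 538; a·d/n = 91·154/538 = 26.0483; b·c/n = 187·106/538 = 36.8439
Stratum 2 (Some college): n = 540; a·d/n = 50·130/540 = 12.0370; b·c/n = 289·71/540 = 37.9981
Stratum 3 (≥ Bachelor's): n = 445; a·d/n = 36·157/445 = 12.7011; b·c/n = 161·91/445 = 32.9236
OR_MH = (26.0483 + 12.0370 + 12.7011) / (36.8439 + 37.9981 + 32.9236) = 50.7865 / 107.7656 = 0.47127

0.471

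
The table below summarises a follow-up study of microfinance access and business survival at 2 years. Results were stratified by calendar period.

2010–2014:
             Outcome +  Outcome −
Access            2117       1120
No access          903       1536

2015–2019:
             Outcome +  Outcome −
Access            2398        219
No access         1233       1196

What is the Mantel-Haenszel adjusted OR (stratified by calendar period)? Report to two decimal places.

4.93

OR_MH = Σ(aᵢdᵢ/nᵢ) / Σ(bᵢcᵢ/nᵢ), where nᵢ is the stratum total.
Stratum 1 (2010–2014): n = 5676; a·d/n = 2117·1536/5676 = 572.8879; b·c/n = 1120·903/5676 = 178.1818
Stratum 2 (2015–2019): n = 5046; a·d/n = 2398·1196/5046 = 568.3726; b·c/n = 219·1233/5046 = 53.5131
OR_MH = (572.8879 + 568.3726) / (178.1818 + 53.5131) = 1141.2605 / 231.6949 = 4.92570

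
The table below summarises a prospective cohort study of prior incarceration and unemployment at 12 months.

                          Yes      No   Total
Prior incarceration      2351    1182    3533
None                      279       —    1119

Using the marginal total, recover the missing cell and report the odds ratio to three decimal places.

5.988

The missing cell is in the unexposed row: 1119 − 279 = 840.
So a = 2351, b = 1182, c = 279, d = 840.
OR = (a·d)/(b·c) = (2351 × 840) / (1182 × 279) = 1974840 / 329778 = 5.98839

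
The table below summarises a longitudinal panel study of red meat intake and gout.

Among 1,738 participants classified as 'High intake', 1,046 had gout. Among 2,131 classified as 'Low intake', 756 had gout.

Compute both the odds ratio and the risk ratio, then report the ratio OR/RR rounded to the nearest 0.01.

1.62

From the description: a = 1046, b = 692, c = 756, d = 1375.
OR = (1046·1375)/(692·756) = 1438250/523152 = 2.74920
Risk in exposed = 1046/1738 = 0.60184; risk in unexposed = 756/2131 = 0.35476; RR = 1.69646
OR/RR = 2.74920 / 1.69646 = 1.62055
The outcome is not rare, so the OR lies further from 1 than the RR.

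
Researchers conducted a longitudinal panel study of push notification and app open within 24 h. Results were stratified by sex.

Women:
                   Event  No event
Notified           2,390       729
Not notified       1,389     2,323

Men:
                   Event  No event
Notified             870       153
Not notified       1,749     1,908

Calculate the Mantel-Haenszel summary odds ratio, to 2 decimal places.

5.68

OR_MH = Σ(aᵢdᵢ/nᵢ) / Σ(bᵢcᵢ/nᵢ), where nᵢ is the stratum total.
Stratum 1 (Women): n = 6831; a·d/n = 2390·2323/6831 = 812.7609; b·c/n = 729·1389/6831 = 148.2332
Stratum 2 (Men): n = 4680; a·d/n = 870·1908/4680 = 354.6923; b·c/n = 153·1749/4680 = 57.1788
OR_MH = (812.7609 + 354.6923) / (148.2332 + 57.1788) = 1167.4533 / 205.4120 = 5.68347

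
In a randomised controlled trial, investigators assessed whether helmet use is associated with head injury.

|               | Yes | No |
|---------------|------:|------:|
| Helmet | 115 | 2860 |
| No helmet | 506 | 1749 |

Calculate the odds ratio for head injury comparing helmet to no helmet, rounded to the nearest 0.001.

0.139

Cells: a = 115, b = 2860, c = 506, d = 1749.
OR = (a·d)/(b·c) = (115 × 1749) / (2860 × 506) = 201135 / 1447160 = 0.13899
Exposure is associated with lower odds of head injury (OR = 0.14 < 1).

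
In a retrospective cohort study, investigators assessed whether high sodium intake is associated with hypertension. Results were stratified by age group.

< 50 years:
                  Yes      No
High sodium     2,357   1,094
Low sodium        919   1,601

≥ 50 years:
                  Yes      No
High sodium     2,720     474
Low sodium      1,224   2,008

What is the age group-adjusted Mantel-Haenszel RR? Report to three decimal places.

2.073

RR_MH = Σ(aᵢ·n₀ᵢ/nᵢ) / Σ(cᵢ·n₁ᵢ/nᵢ), with n₁ᵢ = aᵢ+bᵢ (exposed), n₀ᵢ = cᵢ+dᵢ (unexposed), nᵢ = n₁ᵢ+n₀ᵢ.
Stratum 1 (< 50 years): n₁ = 3451, n₀ = 2520, n = 5971; a·n₀/n = 2357·2520/5971 = 994.7479; c·n₁/n = 919·3451/5971 = 531.1454
Stratum 2 (≥ 50 years): n₁ = 3194, n₀ = 3232, n = 6426; a·n₀/n = 2720·3232/6426 = 1368.0423; c·n₁/n = 1224·3194/6426 = 608.3810
RR_MH = (994.7479 + 1368.0423) / (531.1454 + 608.3810) = 2362.7903 / 1139.5263 = 2.07348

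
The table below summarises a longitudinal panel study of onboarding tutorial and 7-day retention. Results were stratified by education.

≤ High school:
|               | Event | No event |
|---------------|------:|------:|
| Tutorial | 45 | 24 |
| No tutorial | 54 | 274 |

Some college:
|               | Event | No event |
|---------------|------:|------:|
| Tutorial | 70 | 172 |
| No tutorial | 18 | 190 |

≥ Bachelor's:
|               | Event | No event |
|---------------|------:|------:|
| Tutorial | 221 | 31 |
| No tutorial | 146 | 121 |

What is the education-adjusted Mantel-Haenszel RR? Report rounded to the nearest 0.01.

RR_MH = Σ(aᵢ·n₀ᵢ/nᵢ) / Σ(cᵢ·n₁ᵢ/nᵢ), with n₁ᵢ = aᵢ+bᵢ (exposed), n₀ᵢ = cᵢ+dᵢ (unexposed), nᵢ = n₁ᵢ+n₀ᵢ.
Stratum 1 (≤ High school): n₁ = 69, n₀ = 328, n = 397; a·n₀/n = 45·328/397 = 37.1788; c·n₁/n = 54·69/397 = 9.3854
Stratum 2 (Some college): n₁ = 242, n₀ = 208, n = 450; a·n₀/n = 70·208/450 = 32.3556; c·n₁/n = 18·242/450 = 9.6800
Stratum 3 (≥ Bachelor's): n₁ = 252, n₀ = 267, n = 519; a·n₀/n = 221·267/519 = 113.6936; c·n₁/n = 146·252/519 = 70.8902
RR_MH = (37.1788 + 32.3556 + 113.6936) / (9.3854 + 9.6800 + 70.8902) = 183.2280 / 89.9556 = 2.03687

2.04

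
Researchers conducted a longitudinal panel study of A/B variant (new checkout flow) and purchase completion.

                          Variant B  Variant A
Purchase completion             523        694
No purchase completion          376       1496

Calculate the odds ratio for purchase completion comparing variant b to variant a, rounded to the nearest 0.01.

Reading the table with exposure as columns: a = 523 (Variant B, case), b = 376 (Variant B, non-case), c = 694 (Variant A, case), d = 1496.
OR = (a·d)/(b·c) = (523 × 1496) / (376 × 694) = 782408 / 260944 = 2.99838
The odds of purchase completion are about 3.00 times as high in the variant b group.

3.00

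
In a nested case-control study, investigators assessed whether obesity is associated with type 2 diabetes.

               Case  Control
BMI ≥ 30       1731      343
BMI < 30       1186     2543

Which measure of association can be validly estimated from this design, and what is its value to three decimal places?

Cells: a = 1731, b = 343, c = 1186, d = 2543.
This is a nested case-control study: participants were sampled on outcome status, so risks in the source population cannot be estimated directly — relative risk is not valid here. The odds ratio is the appropriate measure.
OR = (a·d)/(b·c) = (1731 × 2543) / (343 × 1186) = 4401933 / 406798 = 10.82093

10.821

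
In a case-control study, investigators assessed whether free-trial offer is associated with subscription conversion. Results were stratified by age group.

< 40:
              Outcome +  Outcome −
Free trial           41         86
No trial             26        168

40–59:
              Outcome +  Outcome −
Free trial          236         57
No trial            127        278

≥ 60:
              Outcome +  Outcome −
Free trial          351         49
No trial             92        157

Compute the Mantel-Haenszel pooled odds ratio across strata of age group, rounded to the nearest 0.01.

OR_MH = Σ(aᵢdᵢ/nᵢ) / Σ(bᵢcᵢ/nᵢ), where nᵢ is the stratum total.
Stratum 1 (< 40): n = 321; a·d/n = 41·168/321 = 21.4579; b·c/n = 86·26/321 = 6.9657
Stratum 2 (40–59): n = 698; a·d/n = 236·278/698 = 93.9943; b·c/n = 57·127/698 = 10.3711
Stratum 3 (≥ 60): n = 649; a·d/n = 351·157/649 = 84.9106; b·c/n = 49·92/649 = 6.9461
OR_MH = (21.4579 + 93.9943 + 84.9106) / (6.9657 + 10.3711 + 6.9461) = 200.3628 / 24.2829 = 8.25120

8.25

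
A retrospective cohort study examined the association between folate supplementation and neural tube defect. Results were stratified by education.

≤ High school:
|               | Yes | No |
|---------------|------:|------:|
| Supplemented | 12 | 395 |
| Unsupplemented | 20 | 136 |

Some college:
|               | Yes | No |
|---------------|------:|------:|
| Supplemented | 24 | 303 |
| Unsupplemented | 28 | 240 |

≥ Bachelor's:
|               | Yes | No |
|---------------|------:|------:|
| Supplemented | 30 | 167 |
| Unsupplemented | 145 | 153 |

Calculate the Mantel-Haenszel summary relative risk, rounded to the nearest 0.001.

0.368

RR_MH = Σ(aᵢ·n₀ᵢ/nᵢ) / Σ(cᵢ·n₁ᵢ/nᵢ), with n₁ᵢ = aᵢ+bᵢ (exposed), n₀ᵢ = cᵢ+dᵢ (unexposed), nᵢ = n₁ᵢ+n₀ᵢ.
Stratum 1 (≤ High school): n₁ = 407, n₀ = 156, n = 563; a·n₀/n = 12·156/563 = 3.3250; c·n₁/n = 20·407/563 = 14.4583
Stratum 2 (Some college): n₁ = 327, n₀ = 268, n = 595; a·n₀/n = 24·268/595 = 10.8101; c·n₁/n = 28·327/595 = 15.3882
Stratum 3 (≥ Bachelor's): n₁ = 197, n₀ = 298, n = 495; a·n₀/n = 30·298/495 = 18.0606; c·n₁/n = 145·197/495 = 57.7071
RR_MH = (3.3250 + 10.8101 + 18.0606) / (14.4583 + 15.3882 + 57.7071) = 32.1957 / 87.5536 = 0.36773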